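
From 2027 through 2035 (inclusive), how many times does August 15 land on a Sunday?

Day of week of August 15 in each year:
2027: Sun ✓, 2028: Tue, 2029: Wed, 2030: Thu, 2031: Fri, 2032: Sun ✓, 2033: Mon, 2034: Tue, 2035: Wed
Sundays: 2027, 2032.

2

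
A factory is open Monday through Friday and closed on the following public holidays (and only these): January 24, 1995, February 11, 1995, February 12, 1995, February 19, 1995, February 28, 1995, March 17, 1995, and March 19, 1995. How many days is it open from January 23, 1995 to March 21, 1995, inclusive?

39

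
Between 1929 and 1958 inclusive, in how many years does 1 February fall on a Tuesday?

4

Day of week of February 1 in each year:
1929: Fri, 1930: Sat, 1931: Sun, 1932: Mon, 1933: Wed, 1934: Thu, 1935: Fri, 1936: Sat, 1937: Mon, 1938: Tue ✓, 1939: Wed, 1940: Thu, 1941: Sat, 1942: Sun, 1943: Mon, 1944: Tue ✓, 1945: Thu, 1946: Fri, 1947: Sat, 1948: Sun, 1949: Tue ✓, 1950: Wed, 1951: Thu, 1952: Fri, 1953: Sun, 1954: Mon, 1955: Tue ✓, 1956: Wed, 1957: Fri, 1958: Sat
Tuesdays: 1938, 1944, 1949, 1955.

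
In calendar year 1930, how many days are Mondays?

52

1 January 1930 is a Wednesday.
That's 365 days from start to end, counting both.
365 = 7 × 52 + 1, so there are 52 full weeks plus 1 extra day.
Each full week contributes one Monday: 52 so far.
The 1 extra day is Wed — none qualify.
Total: 52 + 0 = 52.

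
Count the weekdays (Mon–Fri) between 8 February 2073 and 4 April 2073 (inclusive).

8 February 2073 is a Wednesday.
That's 56 days from start to end, counting both.
56 = 7 × 8, so the span is exactly 8 full weeks.
Each full week contributes 5 weekdays (Mon–Fri): 8 × 5 = 40.
Total: 40.

40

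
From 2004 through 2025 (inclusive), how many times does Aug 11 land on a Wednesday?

3

Day of week of August 11 in each year:
2004: Wed ✓, 2005: Thu, 2006: Fri, 2007: Sat, 2008: Mon, 2009: Tue, 2010: Wed ✓, 2011: Thu, 2012: Sat, 2013: Sun, 2014: Mon, 2015: Tue, 2016: Thu, 2017: Fri, 2018: Sat, 2019: Sun, 2020: Tue, 2021: Wed ✓, 2022: Thu, 2023: Fri, 2024: Sun, 2025: Mon
Wednesdays: 2004, 2010, 2021.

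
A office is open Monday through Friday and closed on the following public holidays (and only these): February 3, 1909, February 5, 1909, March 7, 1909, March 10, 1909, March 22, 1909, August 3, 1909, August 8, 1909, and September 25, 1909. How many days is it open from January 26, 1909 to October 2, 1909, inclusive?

174

January 26, 1909 is a Tuesday.
From January 26, 1909 to October 2, 1909 is 250 days inclusive.
250 = 7 × 35 + 5, so there are 35 full weeks plus 5 extra days.
Each full week contributes 5 weekdays (Mon–Fri): 35 × 5 = 175.
The 5 extra days are Tuesday, Wednesday, Thursday, Friday, Saturday — 4 of them qualify.
Total: 175 + 4 = 179.
Holidays: February 3, 1909 (Wed); February 5, 1909 (Fri); March 7, 1909 (Sun); March 10, 1909 (Wed); March 22, 1909 (Mon); August 3, 1909 (Tue); August 8, 1909 (Sun); September 25, 1909 (Sat).
5 of the 8 holidays fall on weekdays; the rest are weekends and were already excluded.
Business days: 179 − 5 = 174.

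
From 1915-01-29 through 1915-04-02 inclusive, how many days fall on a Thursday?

9

1915-01-29 is a Friday.
The range spans 64 days (inclusive of both endpoints).
64 = 7 × 9 + 1, so there are 9 full weeks plus 1 extra day.
Each full week contributes one Thursday: 9 so far.
The 1 extra day is Fri — none qualify.
Total: 9 + 0 = 9.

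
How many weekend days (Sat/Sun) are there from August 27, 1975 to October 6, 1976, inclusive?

August 27, 1975 is a Wednesday.
The range spans 407 days (inclusive of both endpoints).
407 = 7 × 58 + 1, so there are 58 full weeks plus 1 extra day.
Each full week contributes 2 weekend days (Sat, Sun): 58 × 2 = 116.
The 1 extra day is Wed — none qualify.
Total: 116 + 0 = 116.

116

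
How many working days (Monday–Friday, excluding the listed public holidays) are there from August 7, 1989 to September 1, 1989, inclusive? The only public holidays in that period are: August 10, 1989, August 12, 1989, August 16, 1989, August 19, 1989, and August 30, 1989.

August 7, 1989 is a Monday.
From August 7, 1989 to September 1, 1989 is 26 days inclusive.
26 = 7 × 3 + 5, so there are 3 full weeks plus 5 extra days.
Each full week contributes 5 weekdays (Mon–Fri): 3 × 5 = 15.
The 5 extra days are Monday, Tuesday, Wednesday, Thursday, Friday — 5 of them qualify.
Total: 15 + 5 = 20.
Holidays: August 10, 1989 (Thu); August 12, 1989 (Sat); August 16, 1989 (Wed); August 19, 1989 (Sat); August 30, 1989 (Wed).
3 of the 5 holidays fall on weekdays; the rest are weekends and were already excluded.
Business days: 20 − 3 = 17.

17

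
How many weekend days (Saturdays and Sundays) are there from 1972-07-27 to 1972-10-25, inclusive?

1972-07-27 is a Thursday.
That's 91 days from start to end, counting both.
91 = 7 × 13, so the span is exactly 13 full weeks.
Each full week contributes 2 weekend days (Sat, Sun): 13 × 2 = 26.

26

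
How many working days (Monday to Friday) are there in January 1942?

22 weekdays

Jan 1, 1942 is a Thursday.
That's 31 days from start to end, counting both.
31 = 7 × 4 + 3, so there are 4 full weeks plus 3 extra days.
Each full week contributes 5 weekdays (Mon–Fri): 4 × 5 = 20.
The 3 extra days are Thu, Fri, Sat — 2 of them qualify.
Total: 20 + 2 = 22.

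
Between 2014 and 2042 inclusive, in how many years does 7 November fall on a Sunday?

Day of week of November 7 in each year:
2014: Fri, 2015: Sat, 2016: Mon, 2017: Tue, 2018: Wed, 2019: Thu, 2020: Sat, 2021: Sun ✓, 2022: Mon, 2023: Tue, 2024: Thu, 2025: Fri, 2026: Sat, 2027: Sun ✓, 2028: Tue, 2029: Wed, 2030: Thu, 2031: Fri, 2032: Sun ✓, 2033: Mon, 2034: Tue, 2035: Wed, 2036: Fri, 2037: Sat, 2038: Sun ✓, 2039: Mon, 2040: Wed, 2041: Thu, 2042: Fri
Sundays: 2021, 2027, 2032, 2038.

4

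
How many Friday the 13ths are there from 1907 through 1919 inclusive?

21

Friday-the-13ths by year:
1907: Sep, Dec
1908: Mar, Nov
1909: Aug
1910: May
1911: Jan, Oct
1912: Sep, Dec
1913: Jun
1914: Feb, Mar, Nov
1915: Aug
1916: Oct
1917: Apr, Jul
1918: Sep, Dec
1919: Jun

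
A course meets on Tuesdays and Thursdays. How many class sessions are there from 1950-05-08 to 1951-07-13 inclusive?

1950-05-08 is a Monday.
From 1950-05-08 to 1951-07-13 is 432 days inclusive.
432 = 7 × 61 + 5, so there are 61 full weeks plus 5 extra days.
Each full week contributes 2 days from the set (Tue, Thu): 61 × 2 = 122.
The 5 extra days are Monday, Tuesday, Wednesday, Thursday, Friday — 2 of them qualify.
Total: 122 + 2 = 124.

124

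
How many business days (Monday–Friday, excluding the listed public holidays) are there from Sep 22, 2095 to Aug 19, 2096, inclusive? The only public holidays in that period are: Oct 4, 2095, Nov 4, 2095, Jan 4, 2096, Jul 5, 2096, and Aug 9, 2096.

Sep 22, 2095 is a Thursday.
From Sep 22, 2095 to Aug 19, 2096 is 333 days inclusive.
333 = 7 × 47 + 4, so there are 47 full weeks plus 4 extra days.
Each full week contributes 5 weekdays (Mon–Fri): 47 × 5 = 235.
The 4 extra days are Thursday, Friday, Saturday, Sunday — 2 of them qualify.
Total: 235 + 2 = 237.
Holidays: Oct 4, 2095 (Tue); Nov 4, 2095 (Fri); Jan 4, 2096 (Wed); Jul 5, 2096 (Thu); Aug 9, 2096 (Thu).
All 5 holidays fall on weekdays, so subtract 5.
Business days: 237 − 5 = 232.

232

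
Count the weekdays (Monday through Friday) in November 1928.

22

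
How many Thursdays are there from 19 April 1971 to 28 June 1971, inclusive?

10 Thursdays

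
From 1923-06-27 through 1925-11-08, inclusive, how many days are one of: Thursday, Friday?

1923-06-27 is a Wednesday.
From 1923-06-27 to 1925-11-08 is 866 days inclusive.
866 = 7 × 123 + 5, so there are 123 full weeks plus 5 extra days.
Each full week contributes 2 days from the set (Thu, Fri): 123 × 2 = 246.
The 5 extra days are Wednesday, Thursday, Friday, Saturday, Sunday — 2 of them qualify.
Total: 246 + 2 = 248.

248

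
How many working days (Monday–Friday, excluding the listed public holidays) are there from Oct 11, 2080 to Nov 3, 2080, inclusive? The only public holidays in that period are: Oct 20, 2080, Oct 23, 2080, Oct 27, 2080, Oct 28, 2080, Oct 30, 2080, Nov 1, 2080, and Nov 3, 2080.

Oct 11, 2080 is a Friday.
From Oct 11, 2080 to Nov 3, 2080 is 24 days inclusive.
24 = 7 × 3 + 3, so there are 3 full weeks plus 3 extra days.
Each full week contributes 5 weekdays (Mon–Fri): 3 × 5 = 15.
The 3 extra days are Friday, Saturday, Sunday — 1 of them qualifies.
Total: 15 + 1 = 16.
Holidays: Oct 20, 2080 (Sun); Oct 23, 2080 (Wed); Oct 27, 2080 (Sun); Oct 28, 2080 (Mon); Oct 30, 2080 (Wed); Nov 1, 2080 (Fri); Nov 3, 2080 (Sun).
4 of the 7 holidays fall on weekdays; the rest are weekends and were already excluded.
Business days: 16 − 4 = 12.

12 working days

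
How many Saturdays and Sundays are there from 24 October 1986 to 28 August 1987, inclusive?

24 October 1986 is a Friday.
From 24 October 1986 to 28 August 1987 is 309 days inclusive.
309 = 7 × 44 + 1, so there are 44 full weeks plus 1 extra day.
Each full week contributes 2 weekend days (Sat, Sun): 44 × 2 = 88.
The 1 extra day is Fri — none qualify.
Total: 88 + 0 = 88.

88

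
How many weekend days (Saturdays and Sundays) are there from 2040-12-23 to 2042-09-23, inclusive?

2040-12-23 is a Sunday.
That's 640 days from start to end, counting both.
640 = 7 × 91 + 3, so there are 91 full weeks plus 3 extra days.
Each full week contributes 2 weekend days (Sat, Sun): 91 × 2 = 182.
The 3 extra days are Sunday, Monday, Tuesday — 1 of them qualifies.
Total: 182 + 1 = 183.

183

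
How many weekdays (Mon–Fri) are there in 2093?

2093-01-01 is a Thursday.
The range spans 365 days (inclusive of both endpoints).
365 = 7 × 52 + 1, so there are 52 full weeks plus 1 extra day.
Each full week contributes 5 weekdays (Mon–Fri): 52 × 5 = 260.
The 1 extra day is Thursday — 1 of them qualifies.
Total: 260 + 1 = 261.

261 weekdays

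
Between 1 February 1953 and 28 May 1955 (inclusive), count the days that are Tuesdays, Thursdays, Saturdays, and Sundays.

1 February 1953 is a Sunday.
That's 847 days from start to end, counting both.
847 = 7 × 121, so the span is exactly 121 full weeks.
Each full week contributes 4 days from the set (Tue, Thu, Sat, Sun): 121 × 4 = 484.

484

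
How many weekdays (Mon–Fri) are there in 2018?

261 weekdays

1 January 2018 is a Monday.
The range spans 365 days (inclusive of both endpoints).
365 = 7 × 52 + 1, so there are 52 full weeks plus 1 extra day.
Each full week contributes 5 weekdays (Mon–Fri): 52 × 5 = 260.
The 1 extra day is Mon — 1 of them qualifies.
Total: 260 + 1 = 261.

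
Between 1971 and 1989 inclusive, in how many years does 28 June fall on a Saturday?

3

Day of week of June 28 in each year:
1971: Mon, 1972: Wed, 1973: Thu, 1974: Fri, 1975: Sat ✓, 1976: Mon, 1977: Tue, 1978: Wed, 1979: Thu, 1980: Sat ✓, 1981: Sun, 1982: Mon, 1983: Tue, 1984: Thu, 1985: Fri, 1986: Sat ✓, 1987: Sun, 1988: Tue, 1989: Wed
Saturdays: 1975, 1980, 1986.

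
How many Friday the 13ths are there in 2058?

The 13th falls on a Friday when the month's 13th has weekday Fri.
Jan 13 is Sun; Feb 13 is Wed; Mar 13 is Wed; Apr 13 is Sat; May 13 is Mon; Jun 13 is Thu; Jul 13 is Sat; Aug 13 is Tue; Sep 13 is Fri ✓; Oct 13 is Sun; Nov 13 is Wed; Dec 13 is Fri ✓.
Friday the 13ths: Sep, Dec.

2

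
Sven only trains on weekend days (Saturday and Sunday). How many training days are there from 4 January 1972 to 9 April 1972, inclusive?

28

4 January 1972 is a Tuesday.
From 4 January 1972 to 9 April 1972 is 97 days inclusive.
97 = 7 × 13 + 6, so there are 13 full weeks plus 6 extra days.
Each full week contributes 2 weekend days (Sat, Sun): 13 × 2 = 26.
The 6 extra days are Tue, Wed, Thu, Fri, Sat, Sun — 2 of them qualify.
Total: 26 + 2 = 28.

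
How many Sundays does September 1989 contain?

4

Sep 1, 1989 is a Friday.
The range spans 30 days (inclusive of both endpoints).
30 = 7 × 4 + 2, so there are 4 full weeks plus 2 extra days.
Each full week contributes one Sunday: 4 so far.
The 2 extra days are Friday, Saturday — none qualify.
Total: 4 + 0 = 4.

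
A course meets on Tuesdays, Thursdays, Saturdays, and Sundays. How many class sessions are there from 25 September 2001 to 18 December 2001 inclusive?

49

25 September 2001 is a Tuesday.
From 25 September 2001 to 18 December 2001 is 85 days inclusive.
85 = 7 × 12 + 1, so there are 12 full weeks plus 1 extra day.
Each full week contributes 4 days from the set (Tue, Thu, Sat, Sun): 12 × 4 = 48.
The 1 extra day is Tue — 1 of them qualifies.
Total: 48 + 1 = 49.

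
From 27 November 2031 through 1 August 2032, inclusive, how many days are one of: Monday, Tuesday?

70

27 November 2031 is a Thursday.
That's 249 days from start to end, counting both.
249 = 7 × 35 + 4, so there are 35 full weeks plus 4 extra days.
Each full week contributes 2 days from the set (Mon, Tue): 35 × 2 = 70.
The 4 extra days are Thursday, Friday, Saturday, Sunday — none qualify.
Total: 70 + 0 = 70.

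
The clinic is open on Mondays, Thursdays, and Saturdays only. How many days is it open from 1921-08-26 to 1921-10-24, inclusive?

26

1921-08-26 is a Friday.
That's 60 days from start to end, counting both.
60 = 7 × 8 + 4, so there are 8 full weeks plus 4 extra days.
Each full week contributes 3 days from the set (Mon, Thu, Sat): 8 × 3 = 24.
The 4 extra days are Fri, Sat, Sun, Mon — 2 of them qualify.
Total: 24 + 2 = 26.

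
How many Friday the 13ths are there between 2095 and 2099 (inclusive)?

10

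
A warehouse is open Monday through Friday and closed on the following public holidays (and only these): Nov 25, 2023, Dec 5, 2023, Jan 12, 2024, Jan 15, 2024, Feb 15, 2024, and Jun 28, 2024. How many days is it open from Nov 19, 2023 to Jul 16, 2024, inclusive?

167 business days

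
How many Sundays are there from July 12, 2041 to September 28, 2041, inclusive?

July 12, 2041 is a Friday.
The range spans 79 days (inclusive of both endpoints).
79 = 7 × 11 + 2, so there are 11 full weeks plus 2 extra days.
Each full week contributes one Sunday: 11 so far.
The 2 extra days are Friday, Saturday — none qualify.
Total: 11 + 0 = 11.

11 Sundays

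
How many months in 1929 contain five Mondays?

4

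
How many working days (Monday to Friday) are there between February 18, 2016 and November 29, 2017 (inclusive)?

465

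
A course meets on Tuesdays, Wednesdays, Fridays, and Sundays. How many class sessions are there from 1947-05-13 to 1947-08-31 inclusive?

64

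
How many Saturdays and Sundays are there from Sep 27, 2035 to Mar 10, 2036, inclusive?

48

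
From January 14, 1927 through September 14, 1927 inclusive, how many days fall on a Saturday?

35

January 14, 1927 is a Friday.
From January 14, 1927 to September 14, 1927 is 244 days inclusive.
244 = 7 × 34 + 6, so there are 34 full weeks plus 6 extra days.
Each full week contributes one Saturday: 34 so far.
The 6 extra days are Friday, Saturday, Sunday, Monday, Tuesday, Wednesday — 1 of them qualifies.
Total: 34 + 1 = 35.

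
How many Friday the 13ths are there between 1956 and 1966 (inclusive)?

20

Friday-the-13ths by year:
1956: Jan, Apr, Jul
1957: Sep, Dec
1958: Jun
1959: Feb, Mar, Nov
1960: May
1961: Jan, Oct
1962: Apr, Jul
1963: Sep, Dec
1964: Mar, Nov
1965: Aug
1966: May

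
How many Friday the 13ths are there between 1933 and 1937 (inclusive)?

9

Friday-the-13ths by year:
1933: Jan, Oct
1934: Apr, Jul
1935: Sep, Dec
1936: Mar, Nov
1937: Aug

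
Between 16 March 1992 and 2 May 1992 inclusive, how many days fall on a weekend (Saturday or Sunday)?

16 March 1992 is a Monday.
The range spans 48 days (inclusive of both endpoints).
48 = 7 × 6 + 6, so there are 6 full weeks plus 6 extra days.
Each full week contributes 2 weekend days (Sat, Sun): 6 × 2 = 12.
The 6 extra days are Monday, Tuesday, Wednesday, Thursday, Friday, Saturday — 1 of them qualifies.
Total: 12 + 1 = 13.

13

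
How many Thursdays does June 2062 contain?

Jun 1, 2062 is a Thursday.
From Jun 1, 2062 to Jun 30, 2062 is 30 days inclusive.
30 = 7 × 4 + 2, so there are 4 full weeks plus 2 extra days.
Each full week contributes one Thursday: 4 so far.
The 2 extra days are Thursday, Friday — 1 of them qualifies.
Total: 4 + 1 = 5.

5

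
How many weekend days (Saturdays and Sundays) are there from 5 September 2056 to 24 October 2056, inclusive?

5 September 2056 is a Tuesday.
That's 50 days from start to end, counting both.
50 = 7 × 7 + 1, so there are 7 full weeks plus 1 extra day.
Each full week contributes 2 weekend days (Sat, Sun): 7 × 2 = 14.
The 1 extra day is Tuesday — none qualify.
Total: 14 + 0 = 14.

14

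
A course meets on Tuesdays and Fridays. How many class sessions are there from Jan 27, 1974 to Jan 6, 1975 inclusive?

98

Jan 27, 1974 is a Sunday.
The range spans 345 days (inclusive of both endpoints).
345 = 7 × 49 + 2, so there are 49 full weeks plus 2 extra days.
Each full week contributes 2 days from the set (Tue, Fri): 49 × 2 = 98.
The 2 extra days are Sun, Mon — none qualify.
Total: 98 + 0 = 98.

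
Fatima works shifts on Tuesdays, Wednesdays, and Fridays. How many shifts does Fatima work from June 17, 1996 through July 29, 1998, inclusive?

June 17, 1996 is a Monday.
The range spans 773 days (inclusive of both endpoints).
773 = 7 × 110 + 3, so there are 110 full weeks plus 3 extra days.
Each full week contributes 3 days from the set (Tue, Wed, Fri): 110 × 3 = 330.
The 3 extra days are Monday, Tuesday, Wednesday — 2 of them qualify.
Total: 330 + 2 = 332.

332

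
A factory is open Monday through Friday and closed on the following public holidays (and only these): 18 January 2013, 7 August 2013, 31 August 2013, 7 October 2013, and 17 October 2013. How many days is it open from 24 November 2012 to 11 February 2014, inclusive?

313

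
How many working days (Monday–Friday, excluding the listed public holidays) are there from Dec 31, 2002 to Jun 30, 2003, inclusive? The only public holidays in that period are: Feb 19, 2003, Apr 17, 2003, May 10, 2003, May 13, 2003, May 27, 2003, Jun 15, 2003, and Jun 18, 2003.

125

Dec 31, 2002 is a Tuesday.
The range spans 182 days (inclusive of both endpoints).
182 = 7 × 26, so the span is exactly 26 full weeks.
Each full week contributes 5 weekdays (Mon–Fri): 26 × 5 = 130.
Holidays: Feb 19, 2003 (Wed); Apr 17, 2003 (Thu); May 10, 2003 (Sat); May 13, 2003 (Tue); May 27, 2003 (Tue); Jun 15, 2003 (Sun); Jun 18, 2003 (Wed).
5 of the 7 holidays fall on weekdays; the rest are weekends and were already excluded.
Business days: 130 − 5 = 125.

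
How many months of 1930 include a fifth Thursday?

A month has five Thursdays exactly when Thursday falls within its first (length − 28) days.
Jan: 31 days, starts Wed → 5 of Wed, Thu, Fri ✓
Feb: 28 days, starts Sat → 5 of (none)
Mar: 31 days, starts Sat → 5 of Sat, Sun, Mon
Apr: 30 days, starts Tue → 5 of Tue, Wed
May: 31 days, starts Thu → 5 of Thu, Fri, Sat ✓
Jun: 30 days, starts Sun → 5 of Sun, Mon
Jul: 31 days, starts Tue → 5 of Tue, Wed, Thu ✓
Aug: 31 days, starts Fri → 5 of Fri, Sat, Sun
Sep: 30 days, starts Mon → 5 of Mon, Tue
Oct: 31 days, starts Wed → 5 of Wed, Thu, Fri ✓
Nov: 30 days, starts Sat → 5 of Sat, Sun
Dec: 31 days, starts Mon → 5 of Mon, Tue, Wed
Months with five Thursdays: Jan, May, Jul, Oct.

4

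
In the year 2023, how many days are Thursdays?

52

1 January 2023 is a Sunday.
From 1 January 2023 to 31 December 2023 is 365 days inclusive.
365 = 7 × 52 + 1, so there are 52 full weeks plus 1 extra day.
Each full week contributes one Thursday: 52 so far.
The 1 extra day is Sun — none qualify.
Total: 52 + 0 = 52.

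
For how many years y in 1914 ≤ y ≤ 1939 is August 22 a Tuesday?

4

Day of week of August 22 in each year:
1914: Sat, 1915: Sun, 1916: Tue ✓, 1917: Wed, 1918: Thu, 1919: Fri, 1920: Sun, 1921: Mon, 1922: Tue ✓, 1923: Wed, 1924: Fri, 1925: Sat, 1926: Sun, 1927: Mon, 1928: Wed, 1929: Thu, 1930: Fri, 1931: Sat, 1932: Mon, 1933: Tue ✓, 1934: Wed, 1935: Thu, 1936: Sat, 1937: Sun, 1938: Mon, 1939: Tue ✓
Tuesdays: 1916, 1922, 1933, 1939.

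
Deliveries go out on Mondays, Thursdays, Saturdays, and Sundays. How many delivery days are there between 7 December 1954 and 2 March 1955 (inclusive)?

48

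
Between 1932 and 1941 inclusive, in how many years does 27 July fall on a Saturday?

2

Day of week of July 27 in each year:
1932: Wed, 1933: Thu, 1934: Fri, 1935: Sat ✓, 1936: Mon, 1937: Tue, 1938: Wed, 1939: Thu, 1940: Sat ✓, 1941: Sun
Saturdays: 1935, 1940.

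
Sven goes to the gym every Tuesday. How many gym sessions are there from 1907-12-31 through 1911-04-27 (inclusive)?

174

1907-12-31 is a Tuesday.
That's 1214 days from start to end, counting both.
1214 = 7 × 173 + 3, so there are 173 full weeks plus 3 extra days.
Each full week contributes one Tuesday: 173 so far.
The 3 extra days are Tue, Wed, Thu — 1 of them qualifies.
Total: 173 + 1 = 174.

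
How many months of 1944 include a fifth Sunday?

5

A month has five Sundays exactly when Sunday falls within its first (length − 28) days.
Jan: 31 days, starts Sat → 5 of Sat, Sun, Mon ✓
Feb: 29 days, starts Tue → 5 of Tue
Mar: 31 days, starts Wed → 5 of Wed, Thu, Fri
Apr: 30 days, starts Sat → 5 of Sat, Sun ✓
May: 31 days, starts Mon → 5 of Mon, Tue, Wed
Jun: 30 days, starts Thu → 5 of Thu, Fri
Jul: 31 days, starts Sat → 5 of Sat, Sun, Mon ✓
Aug: 31 days, starts Tue → 5 of Tue, Wed, Thu
Sep: 30 days, starts Fri → 5 of Fri, Sat
Oct: 31 days, starts Sun → 5 of Sun, Mon, Tue ✓
Nov: 30 days, starts Wed → 5 of Wed, Thu
Dec: 31 days, starts Fri → 5 of Fri, Sat, Sun ✓
Months with five Sundays: Jan, Apr, Jul, Oct, Dec.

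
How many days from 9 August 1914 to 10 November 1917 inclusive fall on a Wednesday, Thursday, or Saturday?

510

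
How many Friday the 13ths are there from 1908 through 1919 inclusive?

19

Friday-the-13ths by year:
1908: Mar, Nov
1909: Aug
1910: May
1911: Jan, Oct
1912: Sep, Dec
1913: Jun
1914: Feb, Mar, Nov
1915: Aug
1916: Oct
1917: Apr, Jul
1918: Sep, Dec
1919: Jun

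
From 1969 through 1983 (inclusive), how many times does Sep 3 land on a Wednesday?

3

Day of week of September 3 in each year:
1969: Wed ✓, 1970: Thu, 1971: Fri, 1972: Sun, 1973: Mon, 1974: Tue, 1975: Wed ✓, 1976: Fri, 1977: Sat, 1978: Sun, 1979: Mon, 1980: Wed ✓, 1981: Thu, 1982: Fri, 1983: Sat
Wednesdays: 1969, 1975, 1980.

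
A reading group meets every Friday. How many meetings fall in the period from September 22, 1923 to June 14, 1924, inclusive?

38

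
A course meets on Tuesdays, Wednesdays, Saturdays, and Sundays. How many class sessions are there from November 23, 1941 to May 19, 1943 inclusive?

311

November 23, 1941 is a Sunday.
The range spans 543 days (inclusive of both endpoints).
543 = 7 × 77 + 4, so there are 77 full weeks plus 4 extra days.
Each full week contributes 4 days from the set (Tue, Wed, Sat, Sun): 77 × 4 = 308.
The 4 extra days are Sun, Mon, Tue, Wed — 3 of them qualify.
Total: 308 + 3 = 311.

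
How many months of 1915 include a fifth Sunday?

A month has five Sundays exactly when Sunday falls within its first (length − 28) days.
Jan: 31 days, starts Fri → 5 of Fri, Sat, Sun ✓
Feb: 28 days, starts Mon → 5 of (none)
Mar: 31 days, starts Mon → 5 of Mon, Tue, Wed
Apr: 30 days, starts Thu → 5 of Thu, Fri
May: 31 days, starts Sat → 5 of Sat, Sun, Mon ✓
Jun: 30 days, starts Tue → 5 of Tue, Wed
Jul: 31 days, starts Thu → 5 of Thu, Fri, Sat
Aug: 31 days, starts Sun → 5 of Sun, Mon, Tue ✓
Sep: 30 days, starts Wed → 5 of Wed, Thu
Oct: 31 days, starts Fri → 5 of Fri, Sat, Sun ✓
Nov: 30 days, starts Mon → 5 of Mon, Tue
Dec: 31 days, starts Wed → 5 of Wed, Thu, Fri
Months with five Sundays: Jan, May, Aug, Oct.

4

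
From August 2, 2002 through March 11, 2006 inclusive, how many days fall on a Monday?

188 Mondays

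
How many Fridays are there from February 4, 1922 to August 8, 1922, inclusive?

26

February 4, 1922 is a Saturday.
The range spans 186 days (inclusive of both endpoints).
186 = 7 × 26 + 4, so there are 26 full weeks plus 4 extra days.
Each full week contributes one Friday: 26 so far.
The 4 extra days are Saturday, Sunday, Monday, Tuesday — none qualify.
Total: 26 + 0 = 26.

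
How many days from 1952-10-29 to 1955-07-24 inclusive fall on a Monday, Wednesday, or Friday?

428

1952-10-29 is a Wednesday.
The range spans 999 days (inclusive of both endpoints).
999 = 7 × 142 + 5, so there are 142 full weeks plus 5 extra days.
Each full week contributes 3 days from the set (Mon, Wed, Fri): 142 × 3 = 426.
The 5 extra days are Wed, Thu, Fri, Sat, Sun — 2 of them qualify.
Total: 426 + 2 = 428.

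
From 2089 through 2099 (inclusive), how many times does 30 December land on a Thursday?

1

Day of week of December 30 in each year:
2089: Fri, 2090: Sat, 2091: Sun, 2092: Tue, 2093: Wed, 2094: Thu ✓, 2095: Fri, 2096: Sun, 2097: Mon, 2098: Tue, 2099: Wed
Thursdays: 2094.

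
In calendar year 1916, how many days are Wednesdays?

52

1916-01-01 is a Saturday.
That's 366 days from start to end, counting both.
366 = 7 × 52 + 2, so there are 52 full weeks plus 2 extra days.
Each full week contributes one Wednesday: 52 so far.
The 2 extra days are Saturday, Sunday — none qualify.
Total: 52 + 0 = 52.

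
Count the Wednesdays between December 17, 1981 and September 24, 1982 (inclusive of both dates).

December 17, 1981 is a Thursday.
From December 17, 1981 to September 24, 1982 is 282 days inclusive.
282 = 7 × 40 + 2, so there are 40 full weeks plus 2 extra days.
Each full week contributes one Wednesday: 40 so far.
The 2 extra days are Thursday, Friday — none qualify.
Total: 40 + 0 = 40.

40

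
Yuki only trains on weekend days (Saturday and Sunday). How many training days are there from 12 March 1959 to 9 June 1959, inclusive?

26

12 March 1959 is a Thursday.
The range spans 90 days (inclusive of both endpoints).
90 = 7 × 12 + 6, so there are 12 full weeks plus 6 extra days.
Each full week contributes 2 weekend days (Sat, Sun): 12 × 2 = 24.
The 6 extra days are Thu, Fri, Sat, Sun, Mon, Tue — 2 of them qualify.
Total: 24 + 2 = 26.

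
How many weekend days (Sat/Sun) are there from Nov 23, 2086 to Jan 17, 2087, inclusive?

16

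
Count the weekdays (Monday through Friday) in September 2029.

2029-09-01 is a Saturday.
From 2029-09-01 to 2029-09-30 is 30 days inclusive.
30 = 7 × 4 + 2, so there are 4 full weeks plus 2 extra days.
Each full week contributes 5 weekdays (Mon–Fri): 4 × 5 = 20.
The 2 extra days are Sat, Sun — none qualify.
Total: 20 + 0 = 20.

20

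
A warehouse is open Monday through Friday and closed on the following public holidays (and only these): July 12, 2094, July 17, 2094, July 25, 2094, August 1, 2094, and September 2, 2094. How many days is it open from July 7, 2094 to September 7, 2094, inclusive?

43 business days

July 7, 2094 is a Wednesday.
The range spans 63 days (inclusive of both endpoints).
63 = 7 × 9, so the span is exactly 9 full weeks.
Each full week contributes 5 weekdays (Mon–Fri): 9 × 5 = 45.
Holidays: July 12, 2094 (Mon); July 17, 2094 (Sat); July 25, 2094 (Sun); August 1, 2094 (Sun); September 2, 2094 (Thu).
2 of the 5 holidays fall on weekdays; the rest are weekends and were already excluded.
Business days: 45 − 2 = 43.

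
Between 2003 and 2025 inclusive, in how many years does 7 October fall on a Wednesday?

Day of week of October 7 in each year:
2003: Tue, 2004: Thu, 2005: Fri, 2006: Sat, 2007: Sun, 2008: Tue, 2009: Wed ✓, 2010: Thu, 2011: Fri, 2012: Sun, 2013: Mon, 2014: Tue, 2015: Wed ✓, 2016: Fri, 2017: Sat, 2018: Sun, 2019: Mon, 2020: Wed ✓, 2021: Thu, 2022: Fri, 2023: Sat, 2024: Mon, 2025: Tue
Wednesdays: 2009, 2015, 2020.

3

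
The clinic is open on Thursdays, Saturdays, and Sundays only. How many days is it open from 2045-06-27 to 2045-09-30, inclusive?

2045-06-27 is a Tuesday.
That's 96 days from start to end, counting both.
96 = 7 × 13 + 5, so there are 13 full weeks plus 5 extra days.
Each full week contributes 3 days from the set (Thu, Sat, Sun): 13 × 3 = 39.
The 5 extra days are Tuesday, Wednesday, Thursday, Friday, Saturday — 2 of them qualify.
Total: 39 + 2 = 41.

41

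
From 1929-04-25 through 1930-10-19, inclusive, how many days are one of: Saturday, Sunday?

1929-04-25 is a Thursday.
The range spans 543 days (inclusive of both endpoints).
543 = 7 × 77 + 4, so there are 77 full weeks plus 4 extra days.
Each full week contributes 2 days from the set (Sat, Sun): 77 × 2 = 154.
The 4 extra days are Thu, Fri, Sat, Sun — 2 of them qualify.
Total: 154 + 2 = 156.

156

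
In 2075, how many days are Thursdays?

52

Jan 1, 2075 is a Tuesday.
The range spans 365 days (inclusive of both endpoints).
365 = 7 × 52 + 1, so there are 52 full weeks plus 1 extra day.
Each full week contributes one Thursday: 52 so far.
The 1 extra day is Tue — none qualify.
Total: 52 + 0 = 52.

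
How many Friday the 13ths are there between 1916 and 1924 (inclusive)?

Friday-the-13ths by year:
1916: Oct
1917: Apr, Jul
1918: Sep, Dec
1919: Jun
1920: Feb, Aug
1921: May
1922: Jan, Oct
1923: Apr, Jul
1924: Jun

14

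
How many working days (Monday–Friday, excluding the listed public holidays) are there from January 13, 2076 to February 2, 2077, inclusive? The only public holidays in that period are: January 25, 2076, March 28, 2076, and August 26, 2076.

January 13, 2076 is a Monday.
From January 13, 2076 to February 2, 2077 is 387 days inclusive.
387 = 7 × 55 + 2, so there are 55 full weeks plus 2 extra days.
Each full week contributes 5 weekdays (Mon–Fri): 55 × 5 = 275.
The 2 extra days are Mon, Tue — 2 of them qualify.
Total: 275 + 2 = 277.
Holidays: January 25, 2076 (Sat); March 28, 2076 (Sat); August 26, 2076 (Wed).
1 of the 3 holidays fall on weekdays; the rest are weekends and were already excluded.
Business days: 277 − 1 = 276.

276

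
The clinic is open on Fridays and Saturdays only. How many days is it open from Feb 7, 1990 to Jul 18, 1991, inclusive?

Feb 7, 1990 is a Wednesday.
From Feb 7, 1990 to Jul 18, 1991 is 527 days inclusive.
527 = 7 × 75 + 2, so there are 75 full weeks plus 2 extra days.
Each full week contributes 2 days from the set (Fri, Sat): 75 × 2 = 150.
The 2 extra days are Wednesday, Thursday — none qualify.
Total: 150 + 0 = 150.

150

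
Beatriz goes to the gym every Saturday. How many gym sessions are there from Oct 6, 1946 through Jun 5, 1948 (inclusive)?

Oct 6, 1946 is a Sunday.
That's 609 days from start to end, counting both.
609 = 7 × 87, so the span is exactly 87 full weeks.
Each full week contributes one Saturday: 87 so far.
Total: 87.

87 Saturdays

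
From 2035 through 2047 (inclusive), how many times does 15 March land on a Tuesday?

2

Day of week of March 15 in each year:
2035: Thu, 2036: Sat, 2037: Sun, 2038: Mon, 2039: Tue ✓, 2040: Thu, 2041: Fri, 2042: Sat, 2043: Sun, 2044: Tue ✓, 2045: Wed, 2046: Thu, 2047: Fri
Tuesdays: 2039, 2044.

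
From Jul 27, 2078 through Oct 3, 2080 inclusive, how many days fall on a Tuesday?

Jul 27, 2078 is a Wednesday.
From Jul 27, 2078 to Oct 3, 2080 is 800 days inclusive.
800 = 7 × 114 + 2, so there are 114 full weeks plus 2 extra days.
Each full week contributes one Tuesday: 114 so far.
The 2 extra days are Wednesday, Thursday — none qualify.
Total: 114 + 0 = 114.

114 Tuesdays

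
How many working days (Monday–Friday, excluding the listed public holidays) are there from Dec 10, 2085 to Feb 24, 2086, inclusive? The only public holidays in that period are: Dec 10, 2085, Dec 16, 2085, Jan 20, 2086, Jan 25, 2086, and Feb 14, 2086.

52 working days

Dec 10, 2085 is a Monday.
From Dec 10, 2085 to Feb 24, 2086 is 77 days inclusive.
77 = 7 × 11, so the span is exactly 11 full weeks.
Each full week contributes 5 weekdays (Mon–Fri): 11 × 5 = 55.
Holidays: Dec 10, 2085 (Mon); Dec 16, 2085 (Sun); Jan 20, 2086 (Sun); Jan 25, 2086 (Fri); Feb 14, 2086 (Thu).
3 of the 5 holidays fall on weekdays; the rest are weekends and were already excluded.
Business days: 55 − 3 = 52.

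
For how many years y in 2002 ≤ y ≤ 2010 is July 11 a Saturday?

1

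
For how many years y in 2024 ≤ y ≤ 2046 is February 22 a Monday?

3

Day of week of February 22 in each year:
2024: Thu, 2025: Sat, 2026: Sun, 2027: Mon ✓, 2028: Tue, 2029: Thu, 2030: Fri, 2031: Sat, 2032: Sun, 2033: Tue, 2034: Wed, 2035: Thu, 2036: Fri, 2037: Sun, 2038: Mon ✓, 2039: Tue, 2040: Wed, 2041: Fri, 2042: Sat, 2043: Sun, 2044: Mon ✓, 2045: Wed, 2046: Thu
Mondays: 2027, 2038, 2044.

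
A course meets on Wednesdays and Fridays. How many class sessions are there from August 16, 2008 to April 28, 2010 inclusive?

August 16, 2008 is a Saturday.
The range spans 621 days (inclusive of both endpoints).
621 = 7 × 88 + 5, so there are 88 full weeks plus 5 extra days.
Each full week contributes 2 days from the set (Wed, Fri): 88 × 2 = 176.
The 5 extra days are Saturday, Sunday, Monday, Tuesday, Wednesday — 1 of them qualifies.
Total: 176 + 1 = 177.

177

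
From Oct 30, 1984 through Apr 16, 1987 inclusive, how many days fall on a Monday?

Oct 30, 1984 is a Tuesday.
The range spans 899 days (inclusive of both endpoints).
899 = 7 × 128 + 3, so there are 128 full weeks plus 3 extra days.
Each full week contributes one Monday: 128 so far.
The 3 extra days are Tue, Wed, Thu — none qualify.
Total: 128 + 0 = 128.

128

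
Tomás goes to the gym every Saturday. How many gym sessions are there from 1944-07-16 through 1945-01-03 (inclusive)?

1944-07-16 is a Sunday.
From 1944-07-16 to 1945-01-03 is 172 days inclusive.
172 = 7 × 24 + 4, so there are 24 full weeks plus 4 extra days.
Each full week contributes one Saturday: 24 so far.
The 4 extra days are Sunday, Monday, Tuesday, Wednesday — none qualify.
Total: 24 + 0 = 24.

24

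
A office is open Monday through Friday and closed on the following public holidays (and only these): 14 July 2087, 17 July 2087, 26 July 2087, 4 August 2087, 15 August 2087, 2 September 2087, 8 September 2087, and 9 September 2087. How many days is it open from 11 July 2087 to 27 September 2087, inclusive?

11 July 2087 is a Friday.
The range spans 79 days (inclusive of both endpoints).
79 = 7 × 11 + 2, so there are 11 full weeks plus 2 extra days.
Each full week contributes 5 weekdays (Mon–Fri): 11 × 5 = 55.
The 2 extra days are Friday, Saturday — 1 of them qualifies.
Total: 55 + 1 = 56.
Holidays: 14 July 2087 (Mon); 17 July 2087 (Thu); 26 July 2087 (Sat); 4 August 2087 (Mon); 15 August 2087 (Fri); 2 September 2087 (Tue); 8 September 2087 (Mon); 9 September 2087 (Tue).
7 of the 8 holidays fall on weekdays; the rest are weekends and were already excluded.
Business days: 56 − 7 = 49.

49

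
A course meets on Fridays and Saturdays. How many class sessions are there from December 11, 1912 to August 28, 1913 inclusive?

74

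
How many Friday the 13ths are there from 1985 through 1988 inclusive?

Friday-the-13ths by year:
1985: Sep, Dec
1986: Jun
1987: Feb, Mar, Nov
1988: May

7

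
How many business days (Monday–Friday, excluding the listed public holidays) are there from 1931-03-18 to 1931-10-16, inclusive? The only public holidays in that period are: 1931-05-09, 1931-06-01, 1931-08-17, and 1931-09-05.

151 business days

1931-03-18 is a Wednesday.
The range spans 213 days (inclusive of both endpoints).
213 = 7 × 30 + 3, so there are 30 full weeks plus 3 extra days.
Each full week contributes 5 weekdays (Mon–Fri): 30 × 5 = 150.
The 3 extra days are Wed, Thu, Fri — 3 of them qualify.
Total: 150 + 3 = 153.
Holidays: 1931-05-09 (Sat); 1931-06-01 (Mon); 1931-08-17 (Mon); 1931-09-05 (Sat).
2 of the 4 holidays fall on weekdays; the rest are weekends and were already excluded.
Business days: 153 − 2 = 151.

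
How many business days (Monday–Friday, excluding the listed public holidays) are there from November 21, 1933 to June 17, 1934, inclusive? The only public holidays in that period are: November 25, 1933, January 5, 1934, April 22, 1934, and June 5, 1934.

November 21, 1933 is a Tuesday.
That's 209 days from start to end, counting both.
209 = 7 × 29 + 6, so there are 29 full weeks plus 6 extra days.
Each full week contributes 5 weekdays (Mon–Fri): 29 × 5 = 145.
The 6 extra days are Tuesday, Wednesday, Thursday, Friday, Saturday, Sunday — 4 of them qualify.
Total: 145 + 4 = 149.
Holidays: November 25, 1933 (Sat); January 5, 1934 (Fri); April 22, 1934 (Sun); June 5, 1934 (Tue).
2 of the 4 holidays fall on weekdays; the rest are weekends and were already excluded.
Business days: 149 − 2 = 147.

147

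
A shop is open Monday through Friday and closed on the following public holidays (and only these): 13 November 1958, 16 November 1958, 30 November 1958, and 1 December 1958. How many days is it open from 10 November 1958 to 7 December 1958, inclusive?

10 November 1958 is a Monday.
The range spans 28 days (inclusive of both endpoints).
28 = 7 × 4, so the span is exactly 4 full weeks.
Each full week contributes 5 weekdays (Mon–Fri): 4 × 5 = 20.
Holidays: 13 November 1958 (Thu); 16 November 1958 (Sun); 30 November 1958 (Sun); 1 December 1958 (Mon).
2 of the 4 holidays fall on weekdays; the rest are weekends and were already excluded.
Business days: 20 − 2 = 18.

18 working days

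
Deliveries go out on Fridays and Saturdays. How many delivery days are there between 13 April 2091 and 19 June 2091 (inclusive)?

20

13 April 2091 is a Friday.
The range spans 68 days (inclusive of both endpoints).
68 = 7 × 9 + 5, so there are 9 full weeks plus 5 extra days.
Each full week contributes 2 days from the set (Fri, Sat): 9 × 2 = 18.
The 5 extra days are Fri, Sat, Sun, Mon, Tue — 2 of them qualify.
Total: 18 + 2 = 20.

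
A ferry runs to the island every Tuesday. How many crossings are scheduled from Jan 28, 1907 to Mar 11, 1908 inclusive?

Jan 28, 1907 is a Monday.
The range spans 409 days (inclusive of both endpoints).
409 = 7 × 58 + 3, so there are 58 full weeks plus 3 extra days.
Each full week contributes one Tuesday: 58 so far.
The 3 extra days are Mon, Tue, Wed — 1 of them qualifies.
Total: 58 + 1 = 59.

59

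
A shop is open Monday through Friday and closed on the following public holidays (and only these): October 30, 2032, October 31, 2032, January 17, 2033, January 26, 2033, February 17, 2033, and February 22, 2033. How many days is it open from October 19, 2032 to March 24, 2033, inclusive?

October 19, 2032 is a Tuesday.
That's 157 days from start to end, counting both.
157 = 7 × 22 + 3, so there are 22 full weeks plus 3 extra days.
Each full week contributes 5 weekdays (Mon–Fri): 22 × 5 = 110.
The 3 extra days are Tuesday, Wednesday, Thursday — 3 of them qualify.
Total: 110 + 3 = 113.
Holidays: October 30, 2032 (Sat); October 31, 2032 (Sun); January 17, 2033 (Mon); January 26, 2033 (Wed); February 17, 2033 (Thu); February 22, 2033 (Tue).
4 of the 6 holidays fall on weekdays; the rest are weekends and were already excluded.
Business days: 113 − 4 = 109.

109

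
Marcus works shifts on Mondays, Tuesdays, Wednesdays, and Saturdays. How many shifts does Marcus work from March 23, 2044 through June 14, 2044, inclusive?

48

March 23, 2044 is a Wednesday.
From March 23, 2044 to June 14, 2044 is 84 days inclusive.
84 = 7 × 12, so the span is exactly 12 full weeks.
Each full week contributes 4 days from the set (Mon, Tue, Wed, Sat): 12 × 4 = 48.
Total: 48.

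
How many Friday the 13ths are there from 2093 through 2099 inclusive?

14

Friday-the-13ths by year:
2093: Feb, Mar, Nov
2094: Aug
2095: May
2096: Jan, Apr, Jul
2097: Sep, Dec
2098: Jun
2099: Feb, Mar, Nov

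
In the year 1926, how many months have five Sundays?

A month has five Sundays exactly when Sunday falls within its first (length − 28) days.
Jan: 31 days, starts Fri → 5 of Fri, Sat, Sun ✓
Feb: 28 days, starts Mon → 5 of (none)
Mar: 31 days, starts Mon → 5 of Mon, Tue, Wed
Apr: 30 days, starts Thu → 5 of Thu, Fri
May: 31 days, starts Sat → 5 of Sat, Sun, Mon ✓
Jun: 30 days, starts Tue → 5 of Tue, Wed
Jul: 31 days, starts Thu → 5 of Thu, Fri, Sat
Aug: 31 days, starts Sun → 5 of Sun, Mon, Tue ✓
Sep: 30 days, starts Wed → 5 of Wed, Thu
Oct: 31 days, starts Fri → 5 of Fri, Sat, Sun ✓
Nov: 30 days, starts Mon → 5 of Mon, Tue
Dec: 31 days, starts Wed → 5 of Wed, Thu, Fri
Months with five Sundays: Jan, May, Aug, Oct.

4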